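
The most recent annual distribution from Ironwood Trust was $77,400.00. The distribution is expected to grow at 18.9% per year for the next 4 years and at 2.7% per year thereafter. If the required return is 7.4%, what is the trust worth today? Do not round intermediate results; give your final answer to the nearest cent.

D_1 = 92028.60000
D_2 = 109422.00540
D_3 = 130102.76442
D_4 = 154692.18690
Terminal value at year 4: TV = D_4×(1+g_2)/(r−g_2) = 158868.87594/0.047 = 3380188.84984
P_0 = D_1/(1+r)^1 + D_2/(1+r)^2 + D_3/(1+r)^3 + D_4/(1+r)^4 + TV/(1+r)^4
    = 85687.70950 + 94862.83668 + 105020.40299 + 116265.60443 + 2540527.14353 = 2942363.69712

$2942363.70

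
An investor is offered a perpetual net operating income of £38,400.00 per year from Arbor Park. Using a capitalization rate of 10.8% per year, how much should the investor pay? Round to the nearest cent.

Level perpetuity: PV = C / r = £38,400.00 / 0.108 = £355,555.56

£355555.56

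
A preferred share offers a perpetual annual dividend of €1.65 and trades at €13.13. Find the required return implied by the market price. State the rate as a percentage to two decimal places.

12.57%

P = C/r ⇒ r = C/P = €1.65/€13.13 = 0.125666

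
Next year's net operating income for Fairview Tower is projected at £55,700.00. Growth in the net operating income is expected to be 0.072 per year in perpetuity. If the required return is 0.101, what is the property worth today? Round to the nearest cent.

£1920689.66

Growing perpetuity: P = D₁ / (r − g) = £55,700.0000 / (0.101 − 0.072) = £1,920,689.66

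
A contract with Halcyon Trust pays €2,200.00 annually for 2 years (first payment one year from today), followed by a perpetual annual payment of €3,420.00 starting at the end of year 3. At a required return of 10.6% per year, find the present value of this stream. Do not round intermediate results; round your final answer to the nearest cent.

€30163.72

PV of 2-year annuity: €2,200.00 × [1 − (1+0.106)^−2] / 0.106 = 3787.65831
Perpetuity value at year 2: €3,420.00 / 0.106 = 32264.15094
PV of perpetuity: 32264.15094 / (1+0.106)^2 = 26376.06393
Total PV = 3787.65831 + 26376.06393 = 30163.72224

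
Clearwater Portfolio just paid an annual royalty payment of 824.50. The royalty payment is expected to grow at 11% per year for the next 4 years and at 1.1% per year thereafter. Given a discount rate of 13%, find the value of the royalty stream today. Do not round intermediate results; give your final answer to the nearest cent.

D_1 = 915.19500
D_2 = 1015.86645
D_3 = 1127.61176
D_4 = 1251.64905
Terminal value at year 4: TV = D_4×(1+g_2)/(r−g_2) = 1265.41719/0.119 = 10633.75792
P_0 = D_1/(1+r)^1 + D_2/(1+r)^2 + D_3/(1+r)^3 + D_4/(1+r)^4 + TV/(1+r)^4
    = 809.90708 + 795.57244 + 781.49151 + 767.65980 + 6521.88288 = 9676.51372

9676.51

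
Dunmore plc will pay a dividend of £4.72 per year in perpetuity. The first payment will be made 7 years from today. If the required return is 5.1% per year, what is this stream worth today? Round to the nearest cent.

Value at end of year 6: C / r = £4.72 / 0.051 = £92.5490
Discount to today: PV = £92.5490 / (1 + 0.051)^6 = £92.5490 / 1.347772 = £68.67

£68.67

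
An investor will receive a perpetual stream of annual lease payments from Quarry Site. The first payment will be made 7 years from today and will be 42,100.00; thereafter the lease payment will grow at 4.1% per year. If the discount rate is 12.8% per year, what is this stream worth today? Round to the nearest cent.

234913.65

Value at end of year 6: C₁ / (r − g) = 42,100.00 / (0.128 − 0.041) = 483,908.0460
Discount to today: PV = 483,908.0460 / (1 + 0.128)^6 = 483,908.0460 / 2.059940 = 234,913.65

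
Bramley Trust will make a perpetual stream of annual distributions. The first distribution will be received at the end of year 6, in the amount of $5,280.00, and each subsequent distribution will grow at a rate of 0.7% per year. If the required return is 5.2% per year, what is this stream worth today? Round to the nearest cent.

Value at end of year 5: C₁ / (r − g) = $5,280.00 / (0.052 − 0.007) = $117,333.3333
Discount to today: PV = $117,333.3333 / (1 + 0.052)^5 = $117,333.3333 / 1.288483 = $91,063.16

$91063.16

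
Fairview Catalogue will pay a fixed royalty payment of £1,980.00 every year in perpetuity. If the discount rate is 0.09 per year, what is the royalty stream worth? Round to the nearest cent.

£22000.00

Level perpetuity: PV = C / r = £1,980.00 / 0.09 = £22,000.00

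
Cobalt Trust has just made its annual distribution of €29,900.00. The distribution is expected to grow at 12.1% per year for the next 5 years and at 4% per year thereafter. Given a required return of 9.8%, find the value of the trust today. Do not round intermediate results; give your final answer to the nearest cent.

€753854.45

D_1 = 33517.90000
D_2 = 37573.56590
D_3 = 42119.96737
D_4 = 47216.48343
D_5 = 52929.67792
Terminal value at year 5: TV = D_5×(1+g_2)/(r−g_2) = 55046.86504/0.058 = 949083.87996
P_0 = D_1/(1+r)^1 + D_2/(1+r)^2 + D_3/(1+r)^3 + D_4/(1+r)^4 + D_5/(1+r)^5 + TV/(1+r)^5
    = 30526.32058 + 31165.76081 + 31818.59551 + 32485.10525 + 33165.57649 + 594693.09574 = 753854.45440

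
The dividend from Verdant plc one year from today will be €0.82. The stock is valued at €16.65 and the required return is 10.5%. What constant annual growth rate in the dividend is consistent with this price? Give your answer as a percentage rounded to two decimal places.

5.58%

P = D₁/(r−g) ⇒ g = r − D₁/P = 0.105 − €0.82/€16.65 = 0.055751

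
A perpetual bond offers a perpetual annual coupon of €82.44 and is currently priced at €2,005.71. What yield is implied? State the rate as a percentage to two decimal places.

4.11%

P = C/r ⇒ r = C/P = €82.44/€2,005.71 = 0.041103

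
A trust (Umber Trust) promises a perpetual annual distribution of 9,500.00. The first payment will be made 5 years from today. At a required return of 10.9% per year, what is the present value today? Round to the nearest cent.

Value at end of year 4: C / r = 9,500.00 / 0.109 = 87,155.9633
Discount to today: PV = 87,155.9633 / (1 + 0.109)^4 = 87,155.9633 / 1.512607 = 57,619.69

57619.69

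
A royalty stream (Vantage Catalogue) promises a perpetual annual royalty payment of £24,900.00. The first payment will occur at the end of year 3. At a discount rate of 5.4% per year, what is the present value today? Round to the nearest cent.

£415072.89

Value at end of year 2: C / r = £24,900.00 / 0.054 = £461,111.1111
Discount to today: PV = £461,111.1111 / (1 + 0.054)^2 = £461,111.1111 / 1.110916 = £415,072.89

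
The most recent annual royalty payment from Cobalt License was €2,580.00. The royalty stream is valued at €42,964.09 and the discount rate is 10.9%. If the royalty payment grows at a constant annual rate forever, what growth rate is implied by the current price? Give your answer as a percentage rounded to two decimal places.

4.62%

P = D₀(1+g)/(r−g) ⇒ P(r−g) = D₀(1+g) ⇒ g(P+D₀) = P·r − D₀
g = (P·r − D₀)/(P + D₀) = (€42,964.09×0.109 − €2,580.00) / (€42,964.09 + €2,580.00) = 0.046177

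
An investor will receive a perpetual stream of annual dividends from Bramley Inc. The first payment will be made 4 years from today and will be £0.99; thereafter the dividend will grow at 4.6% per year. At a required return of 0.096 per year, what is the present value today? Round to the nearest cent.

£15.04

Value at end of year 3: C₁ / (r − g) = £0.99 / (0.096 − 0.046) = £19.8000
Discount to today: PV = £19.8000 / (1 + 0.096)^3 = £19.8000 / 1.316533 = £15.04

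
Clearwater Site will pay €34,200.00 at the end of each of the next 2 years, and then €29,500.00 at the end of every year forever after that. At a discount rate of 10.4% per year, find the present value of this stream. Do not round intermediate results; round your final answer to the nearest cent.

PV of 2-year annuity: €34,200.00 × [1 − (1+0.104)^−2] / 0.104 = 59038.27977
Perpetuity value at year 2: €29,500.00 / 0.104 = 283653.84615
PV of perpetuity: 283653.84615 / (1+0.104)^2 = 232729.01419
Total PV = 59038.27977 + 232729.01419 = 291767.29396

€291767.29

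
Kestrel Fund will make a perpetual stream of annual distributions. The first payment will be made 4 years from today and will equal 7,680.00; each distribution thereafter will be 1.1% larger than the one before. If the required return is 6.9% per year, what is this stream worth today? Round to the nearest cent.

Value at end of year 3: C₁ / (r − g) = 7,680.00 / (0.069 − 0.011) = 132,413.7931
Discount to today: PV = 132,413.7931 / (1 + 0.069)^3 = 132,413.7931 / 1.221612 = 108,392.72

108392.72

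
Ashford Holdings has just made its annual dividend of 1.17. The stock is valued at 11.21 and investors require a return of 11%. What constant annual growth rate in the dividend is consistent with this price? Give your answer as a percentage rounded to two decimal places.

P = D₀(1+g)/(r−g) ⇒ P(r−g) = D₀(1+g) ⇒ g(P+D₀) = P·r − D₀
g = (P·r − D₀)/(P + D₀) = (11.21×0.11 − 1.17) / (11.21 + 1.17) = 0.005097

0.51%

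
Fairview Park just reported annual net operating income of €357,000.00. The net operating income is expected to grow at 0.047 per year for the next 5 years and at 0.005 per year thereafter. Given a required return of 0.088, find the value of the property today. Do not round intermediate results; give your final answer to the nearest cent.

€5160405.20

D_1 = 373779.00000
D_2 = 391346.61300
D_3 = 409739.90381
D_4 = 428997.67929
D_5 = 449160.57022
Terminal value at year 5: TV = D_5×(1+g_2)/(r−g_2) = 451406.37307/0.083 = 5438631.00082
P_0 = D_1/(1+r)^1 + D_2/(1+r)^2 + D_3/(1+r)^3 + D_4/(1+r)^4 + D_5/(1+r)^5 + TV/(1+r)^5
    = 343546.87500 + 330600.71519 + 318142.41618 + 306153.59351 + 294616.55552 + 3567345.03972 = 5160405.19512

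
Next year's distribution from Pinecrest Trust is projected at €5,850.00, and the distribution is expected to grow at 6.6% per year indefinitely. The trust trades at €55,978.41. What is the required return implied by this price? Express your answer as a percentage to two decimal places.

P = D₁/(r − g) ⇒ r = D₁/P + g = €5,850.0000/€55,978.41 + 0.066 = 0.104505 + 0.066 = 0.170505

17.05%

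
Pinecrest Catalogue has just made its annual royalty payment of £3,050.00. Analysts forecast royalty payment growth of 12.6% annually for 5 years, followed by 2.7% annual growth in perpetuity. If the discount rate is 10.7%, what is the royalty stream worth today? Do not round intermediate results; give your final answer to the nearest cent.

£58685.28

D_1 = 3434.30000
D_2 = 3867.02180
D_3 = 4354.26655
D_4 = 4902.90413
D_5 = 5520.67005
Terminal value at year 5: TV = D_5×(1+g_2)/(r−g_2) = 5669.72814/0.08 = 70871.60180
P_0 = D_1/(1+r)^1 + D_2/(1+r)^2 + D_3/(1+r)^3 + D_4/(1+r)^4 + D_5/(1+r)^5 + TV/(1+r)^5
    = 3102.34869 + 3155.59587 + 3209.75695 + 3264.84763 + 3320.88386 + 42631.84656 = 58685.27956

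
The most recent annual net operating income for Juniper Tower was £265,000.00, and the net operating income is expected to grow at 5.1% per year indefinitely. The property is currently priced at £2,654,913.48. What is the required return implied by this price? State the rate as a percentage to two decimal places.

D₁ = £265,000.00 × 1.051 = £278,515.0000
P = D₁/(r − g) ⇒ r = D₁/P + g = £278,515.0000/£2,654,913.48 + 0.051 = 0.104905 + 0.051 = 0.155905

15.59%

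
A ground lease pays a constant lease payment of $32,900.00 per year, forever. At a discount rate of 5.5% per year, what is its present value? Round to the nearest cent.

$598181.82

Level perpetuity: PV = C / r = $32,900.00 / 0.055 = $598,181.82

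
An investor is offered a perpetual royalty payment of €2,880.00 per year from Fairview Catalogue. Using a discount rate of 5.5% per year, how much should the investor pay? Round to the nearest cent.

€52363.64

Level perpetuity: PV = C / r = €2,880.00 / 0.055 = €52,363.64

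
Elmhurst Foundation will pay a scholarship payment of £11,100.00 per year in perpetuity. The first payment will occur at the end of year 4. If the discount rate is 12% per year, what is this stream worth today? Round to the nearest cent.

Value at end of year 3: C / r = £11,100.00 / 0.12 = £92,500.0000
Discount to today: PV = £92,500.0000 / (1 + 0.12)^3 = £92,500.0000 / 1.404928 = £65,839.67

£65839.67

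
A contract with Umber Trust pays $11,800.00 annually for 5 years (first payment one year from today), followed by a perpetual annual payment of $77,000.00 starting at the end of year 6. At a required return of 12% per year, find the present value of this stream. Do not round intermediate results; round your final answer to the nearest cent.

PV of 5-year annuity: $11,800.00 × [1 − (1+0.12)^−5] / 0.12 = 42536.35919
Perpetuity value at year 5: $77,000.00 / 0.12 = 641666.66667
PV of perpetuity: 641666.66667 / (1+0.12)^5 = 364098.89909
Total PV = 42536.35919 + 364098.89909 = 406635.25827

$406635.26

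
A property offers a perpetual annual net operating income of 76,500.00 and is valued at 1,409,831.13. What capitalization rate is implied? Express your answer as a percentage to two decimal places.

P = C/r ⇒ r = C/P = 76,500.00/1,409,831.13 = 0.054262

5.43%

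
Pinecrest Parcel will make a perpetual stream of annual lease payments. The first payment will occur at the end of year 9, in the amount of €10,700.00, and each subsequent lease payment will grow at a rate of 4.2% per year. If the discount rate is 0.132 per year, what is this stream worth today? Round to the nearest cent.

€44093.02

Value at end of year 8: C₁ / (r − g) = €10,700.00 / (0.132 − 0.042) = €118,888.8889
Discount to today: PV = €118,888.8889 / (1 + 0.132)^8 = €118,888.8889 / 2.696320 = €44,093.02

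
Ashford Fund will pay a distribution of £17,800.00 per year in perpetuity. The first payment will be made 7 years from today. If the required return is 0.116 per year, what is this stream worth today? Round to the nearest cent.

£79428.59

Value at end of year 6: C / r = £17,800.00 / 0.116 = £153,448.2759
Discount to today: PV = £153,448.2759 / (1 + 0.116)^6 = £153,448.2759 / 1.931902 = £79,428.59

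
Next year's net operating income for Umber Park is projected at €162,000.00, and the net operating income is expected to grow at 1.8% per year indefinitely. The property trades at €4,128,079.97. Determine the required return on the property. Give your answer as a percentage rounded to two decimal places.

P = D₁/(r − g) ⇒ r = D₁/P + g = €162,000.0000/€4,128,079.97 + 0.018 = 0.039243 + 0.018 = 0.057243

5.72%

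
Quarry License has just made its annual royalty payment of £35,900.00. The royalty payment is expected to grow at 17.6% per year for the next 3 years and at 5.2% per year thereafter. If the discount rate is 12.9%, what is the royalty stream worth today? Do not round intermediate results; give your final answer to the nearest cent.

£671237.30

D_1 = 42218.40000
D_2 = 49648.83840
D_3 = 58387.03396
Terminal value at year 3: TV = D_3×(1+g_2)/(r−g_2) = 61423.15972/0.077 = 797703.37304
P_0 = D_1/(1+r)^1 + D_2/(1+r)^2 + D_3/(1+r)^3 + TV/(1+r)^3
    = 37394.50841 + 38951.23286 + 40572.76337 + 554318.79299 = 671237.29763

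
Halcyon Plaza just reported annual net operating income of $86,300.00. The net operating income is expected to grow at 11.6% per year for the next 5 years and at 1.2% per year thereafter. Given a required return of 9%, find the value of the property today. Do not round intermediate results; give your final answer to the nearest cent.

D_1 = 96310.80000
D_2 = 107482.85280
D_3 = 119950.86372
D_4 = 133865.16392
D_5 = 149393.52293
Terminal value at year 5: TV = D_5×(1+g_2)/(r−g_2) = 151186.24521/0.078 = 1938285.19495
P_0 = D_1/(1+r)^1 + D_2/(1+r)^2 + D_3/(1+r)^3 + D_4/(1+r)^4 + D_5/(1+r)^5 + TV/(1+r)^5
    = 88358.53211 + 90466.16682 + 92624.07539 + 94833.45700 + 97095.53946 + 1259752.38380 = 1723130.15458

$1723130.15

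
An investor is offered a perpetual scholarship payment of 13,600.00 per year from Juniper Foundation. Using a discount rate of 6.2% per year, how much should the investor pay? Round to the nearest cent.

219354.84

Level perpetuity: PV = C / r = 13,600.00 / 0.062 = 219,354.84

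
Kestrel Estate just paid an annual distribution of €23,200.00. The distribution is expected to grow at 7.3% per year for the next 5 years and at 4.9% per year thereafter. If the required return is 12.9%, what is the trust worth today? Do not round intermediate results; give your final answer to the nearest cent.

€335724.77

D_1 = 24893.60000
D_2 = 26710.83280
D_3 = 28660.72359
D_4 = 30752.95642
D_5 = 32997.92224
Terminal value at year 5: TV = D_5×(1+g_2)/(r−g_2) = 34614.82042/0.08 = 432685.25531
P_0 = D_1/(1+r)^1 + D_2/(1+r)^2 + D_3/(1+r)^3 + D_4/(1+r)^4 + D_5/(1+r)^5 + TV/(1+r)^5
    = 22049.24712 + 20955.57322 + 19916.14709 + 18928.27797 + 17989.40855 + 235886.11967 = 335724.77362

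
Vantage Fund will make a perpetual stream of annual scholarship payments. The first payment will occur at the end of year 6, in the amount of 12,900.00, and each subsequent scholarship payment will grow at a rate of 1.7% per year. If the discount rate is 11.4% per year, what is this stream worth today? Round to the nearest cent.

Value at end of year 5: C₁ / (r − g) = 12,900.00 / (0.114 − 0.017) = 132,989.6907
Discount to today: PV = 132,989.6907 / (1 + 0.114)^5 = 132,989.6907 / 1.715639 = 77,516.12

77516.12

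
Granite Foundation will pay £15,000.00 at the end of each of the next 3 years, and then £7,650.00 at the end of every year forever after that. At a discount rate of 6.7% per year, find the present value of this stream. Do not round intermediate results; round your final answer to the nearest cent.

PV of 3-year annuity: £15,000.00 × [1 − (1+0.067)^−3] / 0.067 = 39581.50394
Perpetuity value at year 3: £7,650.00 / 0.067 = 114179.10448
PV of perpetuity: 114179.10448 / (1+0.067)^3 = 93992.53747
Total PV = 39581.50394 + 93992.53747 = 133574.04141

£133574.04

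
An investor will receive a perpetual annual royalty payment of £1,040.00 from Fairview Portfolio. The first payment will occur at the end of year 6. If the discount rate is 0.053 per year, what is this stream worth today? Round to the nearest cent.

Value at end of year 5: C / r = £1,040.00 / 0.053 = £19,622.6415
Discount to today: PV = £19,622.6415 / (1 + 0.053)^5 = £19,622.6415 / 1.294619 = £15,157.08

£15157.08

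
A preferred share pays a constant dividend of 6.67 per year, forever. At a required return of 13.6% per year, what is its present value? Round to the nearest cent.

49.04

Level perpetuity: PV = C / r = 6.67 / 0.136 = 49.04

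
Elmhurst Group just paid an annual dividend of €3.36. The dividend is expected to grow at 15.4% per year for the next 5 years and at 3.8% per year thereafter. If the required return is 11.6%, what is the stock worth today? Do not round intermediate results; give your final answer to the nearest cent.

D_1 = 3.87744
D_2 = 4.47457
D_3 = 5.16365
D_4 = 5.95885
D_5 = 6.87651
Terminal value at year 5: TV = D_5×(1+g_2)/(r−g_2) = 7.13782/0.078 = 91.51053
P_0 = D_1/(1+r)^1 + D_2/(1+r)^2 + D_3/(1+r)^3 + D_4/(1+r)^4 + D_5/(1+r)^5 + TV/(1+r)^5
    = 3.47441 + 3.59271 + 3.71505 + 3.84154 + 3.97235 + 52.86279 = 71.45885

€71.46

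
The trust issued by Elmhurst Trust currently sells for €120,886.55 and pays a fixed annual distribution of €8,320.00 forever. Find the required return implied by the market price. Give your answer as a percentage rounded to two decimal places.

P = C/r ⇒ r = C/P = €8,320.00/€120,886.55 = 0.068825

6.88%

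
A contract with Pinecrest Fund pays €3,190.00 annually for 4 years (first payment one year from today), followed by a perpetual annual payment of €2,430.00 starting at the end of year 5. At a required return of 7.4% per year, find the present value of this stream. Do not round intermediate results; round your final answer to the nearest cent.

PV of 4-year annuity: €3,190.00 × [1 − (1+0.074)^−4] / 0.074 = 10708.34478
Perpetuity value at year 4: €2,430.00 / 0.074 = 32837.83784
PV of perpetuity: 32837.83784 / (1+0.074)^4 = 24680.69746
Total PV = 10708.34478 + 24680.69746 = 35389.04224

€35389.04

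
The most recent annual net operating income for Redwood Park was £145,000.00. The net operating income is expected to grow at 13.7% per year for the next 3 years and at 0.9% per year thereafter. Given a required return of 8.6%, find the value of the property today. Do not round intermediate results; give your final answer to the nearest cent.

£2657671.93

D_1 = 164865.00000
D_2 = 187451.50500
D_3 = 213132.36118
Terminal value at year 3: TV = D_3×(1+g_2)/(r−g_2) = 215050.55244/0.077 = 2792864.31735
P_0 = D_1/(1+r)^1 + D_2/(1+r)^2 + D_3/(1+r)^3 + TV/(1+r)^3
    = 151809.39227 + 158938.56262 + 166402.52827 + 2180521.44185 = 2657671.92500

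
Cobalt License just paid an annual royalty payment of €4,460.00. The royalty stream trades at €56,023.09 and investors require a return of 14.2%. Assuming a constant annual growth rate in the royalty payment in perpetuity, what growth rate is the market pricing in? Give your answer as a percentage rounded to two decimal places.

5.78%

P = D₀(1+g)/(r−g) ⇒ P(r−g) = D₀(1+g) ⇒ g(P+D₀) = P·r − D₀
g = (P·r − D₀)/(P + D₀) = (€56,023.09×0.142 − €4,460.00) / (€56,023.09 + €4,460.00) = 0.057789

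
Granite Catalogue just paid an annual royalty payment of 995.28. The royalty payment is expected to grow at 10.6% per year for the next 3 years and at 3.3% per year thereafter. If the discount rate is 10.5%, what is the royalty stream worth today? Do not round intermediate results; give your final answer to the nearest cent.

17309.55

D_1 = 1100.77968
D_2 = 1217.46233
D_3 = 1346.51333
Terminal value at year 3: TV = D_3×(1+g_2)/(r−g_2) = 1390.94827/0.072 = 19318.72601
P_0 = D_1/(1+r)^1 + D_2/(1+r)^2 + D_3/(1+r)^3 + TV/(1+r)^3
    = 996.18071 + 997.08223 + 997.98456 + 14318.30631 = 17309.55381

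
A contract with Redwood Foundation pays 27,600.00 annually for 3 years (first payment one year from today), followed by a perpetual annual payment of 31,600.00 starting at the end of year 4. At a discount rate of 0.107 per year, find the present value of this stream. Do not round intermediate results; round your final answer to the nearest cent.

PV of 3-year annuity: 27,600.00 × [1 − (1+0.107)^−3] / 0.107 = 67800.00581
Perpetuity value at year 3: 31,600.00 / 0.107 = 295327.10280
PV of perpetuity: 295327.10280 / (1+0.107)^3 = 217701.00919
Total PV = 67800.00581 + 217701.00919 = 285501.01500

285501.02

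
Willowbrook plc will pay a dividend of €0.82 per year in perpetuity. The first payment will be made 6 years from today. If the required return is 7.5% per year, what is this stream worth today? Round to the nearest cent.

€7.62

Value at end of year 5: C / r = €0.82 / 0.075 = €10.9333
Discount to today: PV = €10.9333 / (1 + 0.075)^5 = €10.9333 / 1.435629 = €7.62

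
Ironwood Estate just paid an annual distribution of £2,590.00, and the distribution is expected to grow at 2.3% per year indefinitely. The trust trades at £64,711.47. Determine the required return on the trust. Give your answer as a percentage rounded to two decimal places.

D₁ = £2,590.00 × 1.023 = £2,649.5700
P = D₁/(r − g) ⇒ r = D₁/P + g = £2,649.5700/£64,711.47 + 0.023 = 0.040944 + 0.023 = 0.063944

6.39%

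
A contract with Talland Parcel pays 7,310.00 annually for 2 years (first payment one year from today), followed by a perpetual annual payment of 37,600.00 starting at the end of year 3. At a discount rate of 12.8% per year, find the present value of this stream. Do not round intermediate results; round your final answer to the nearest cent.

243091.46

PV of 2-year annuity: 7,310.00 × [1 − (1+0.128)^−2] / 0.128 = 12225.61742
Perpetuity value at year 2: 37,600.00 / 0.128 = 293750.00000
PV of perpetuity: 293750.00000 / (1+0.128)^2 = 230865.83924
Total PV = 12225.61742 + 230865.83924 = 243091.45667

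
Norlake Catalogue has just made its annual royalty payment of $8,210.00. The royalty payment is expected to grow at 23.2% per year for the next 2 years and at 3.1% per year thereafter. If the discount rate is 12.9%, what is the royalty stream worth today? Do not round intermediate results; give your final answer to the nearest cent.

D_1 = 10114.72000
D_2 = 12461.33504
Terminal value at year 2: TV = D_2×(1+g_2)/(r−g_2) = 12847.63643/0.098 = 131098.33088
P_0 = D_1/(1+r)^1 + D_2/(1+r)^2 + TV/(1+r)^2
    = 8959.00797 + 9776.34882 + 102851.17996 = 121586.53676

$121586.54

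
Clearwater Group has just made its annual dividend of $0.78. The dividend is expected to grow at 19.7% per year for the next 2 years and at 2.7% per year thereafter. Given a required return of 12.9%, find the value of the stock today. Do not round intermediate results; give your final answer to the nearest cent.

$10.53

D_1 = 0.93366
D_2 = 1.11759
Terminal value at year 2: TV = D_2×(1+g_2)/(r−g_2) = 1.14777/0.102 = 11.25261
P_0 = D_1/(1+r)^1 + D_2/(1+r)^2 + TV/(1+r)^2
    = 0.82698 + 0.87679 + 8.82806 = 10.53183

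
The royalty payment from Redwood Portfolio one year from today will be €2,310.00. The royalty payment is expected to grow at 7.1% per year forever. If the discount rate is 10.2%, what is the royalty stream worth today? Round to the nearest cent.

Growing perpetuity: P = D₁ / (r − g) = €2,310.0000 / (0.102 − 0.071) = €74,516.13

€74516.13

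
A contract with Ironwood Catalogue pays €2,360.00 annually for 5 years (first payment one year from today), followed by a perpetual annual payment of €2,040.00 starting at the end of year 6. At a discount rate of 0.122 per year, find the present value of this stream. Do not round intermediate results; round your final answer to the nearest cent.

PV of 5-year annuity: €2,360.00 × [1 − (1+0.122)^−5] / 0.122 = 8465.28958
Perpetuity value at year 5: €2,040.00 / 0.122 = 16721.31148
PV of perpetuity: 16721.31148 / (1+0.122)^5 = 9403.85777
Total PV = 8465.28958 + 9403.85777 = 17869.14735

€17869.15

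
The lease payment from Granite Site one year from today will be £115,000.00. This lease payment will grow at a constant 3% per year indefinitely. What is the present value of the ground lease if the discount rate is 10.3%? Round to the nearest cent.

Growing perpetuity: P = D₁ / (r − g) = £115,000.0000 / (0.103 − 0.03) = £1,575,342.47

£1575342.47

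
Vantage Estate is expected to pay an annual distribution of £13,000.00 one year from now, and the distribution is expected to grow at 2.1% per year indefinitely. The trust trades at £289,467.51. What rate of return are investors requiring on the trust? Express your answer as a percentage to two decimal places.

6.59%

P = D₁/(r − g) ⇒ r = D₁/P + g = £13,000.0000/£289,467.51 + 0.021 = 0.044910 + 0.021 = 0.065910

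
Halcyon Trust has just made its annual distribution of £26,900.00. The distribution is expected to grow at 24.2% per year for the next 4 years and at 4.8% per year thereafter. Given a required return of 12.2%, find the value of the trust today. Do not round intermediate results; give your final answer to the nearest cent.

D_1 = 33409.80000
D_2 = 41494.97160
D_3 = 51536.75473
D_4 = 64008.64937
Terminal value at year 4: TV = D_4×(1+g_2)/(r−g_2) = 67081.06454/0.074 = 906500.87218
P_0 = D_1/(1+r)^1 + D_2/(1+r)^2 + D_3/(1+r)^3 + D_4/(1+r)^4 + TV/(1+r)^4
    = 29777.00535 + 32961.71180 + 36487.02857 + 40389.38457 + 572001.01390 = 711616.14419

£711616.14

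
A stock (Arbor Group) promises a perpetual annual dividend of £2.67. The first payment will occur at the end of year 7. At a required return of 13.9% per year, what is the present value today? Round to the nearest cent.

Value at end of year 6: C / r = £2.67 / 0.139 = £19.2086
Discount to today: PV = £19.2086 / (1 + 0.139)^6 = £19.2086 / 2.183445 = £8.80

£8.80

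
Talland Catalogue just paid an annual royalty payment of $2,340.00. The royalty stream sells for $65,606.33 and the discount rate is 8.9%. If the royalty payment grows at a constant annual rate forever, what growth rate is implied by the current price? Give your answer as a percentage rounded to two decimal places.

5.15%

P = D₀(1+g)/(r−g) ⇒ P(r−g) = D₀(1+g) ⇒ g(P+D₀) = P·r − D₀
g = (P·r − D₀)/(P + D₀) = ($65,606.33×0.089 − $2,340.00) / ($65,606.33 + $2,340.00) = 0.051496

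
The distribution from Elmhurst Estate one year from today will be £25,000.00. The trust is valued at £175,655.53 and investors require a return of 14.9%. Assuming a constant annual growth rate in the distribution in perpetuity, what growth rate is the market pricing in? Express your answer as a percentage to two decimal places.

P = D₁/(r−g) ⇒ g = r − D₁/P = 0.149 − £25,000.00/£175,655.53 = 0.006676

0.67%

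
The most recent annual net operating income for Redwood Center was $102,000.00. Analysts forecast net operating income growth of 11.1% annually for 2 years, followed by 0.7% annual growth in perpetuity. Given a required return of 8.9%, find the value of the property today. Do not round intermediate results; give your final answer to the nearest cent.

$1513954.92

D_1 = 113322.00000
D_2 = 125900.74200
Terminal value at year 2: TV = D_2×(1+g_2)/(r−g_2) = 126782.04719/0.082 = 1546122.52676
P_0 = D_1/(1+r)^1 + D_2/(1+r)^2 + TV/(1+r)^2
    = 104060.60606 + 106162.84053 + 1303731.46842 = 1513954.91500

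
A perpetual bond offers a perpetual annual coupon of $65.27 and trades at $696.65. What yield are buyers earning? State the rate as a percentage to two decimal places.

9.37%

P = C/r ⇒ r = C/P = $65.27/$696.65 = 0.093691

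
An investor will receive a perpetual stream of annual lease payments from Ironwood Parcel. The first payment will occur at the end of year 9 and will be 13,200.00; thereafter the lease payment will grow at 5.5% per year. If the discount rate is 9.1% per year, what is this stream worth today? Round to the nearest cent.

182672.61

Value at end of year 8: C₁ / (r − g) = 13,200.00 / (0.091 − 0.055) = 366,666.6667
Discount to today: PV = 366,666.6667 / (1 + 0.091)^8 = 366,666.6667 / 2.007234 = 182,672.61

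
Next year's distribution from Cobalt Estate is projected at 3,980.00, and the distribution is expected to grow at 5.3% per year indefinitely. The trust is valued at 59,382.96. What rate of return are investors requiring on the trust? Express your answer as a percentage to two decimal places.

P = D₁/(r − g) ⇒ r = D₁/P + g = 3,980.0000/59,382.96 + 0.053 = 0.067023 + 0.053 = 0.120023

12.00%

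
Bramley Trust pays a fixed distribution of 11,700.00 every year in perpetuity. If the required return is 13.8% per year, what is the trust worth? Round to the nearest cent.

84782.61

Level perpetuity: PV = C / r = 11,700.00 / 0.138 = 84,782.61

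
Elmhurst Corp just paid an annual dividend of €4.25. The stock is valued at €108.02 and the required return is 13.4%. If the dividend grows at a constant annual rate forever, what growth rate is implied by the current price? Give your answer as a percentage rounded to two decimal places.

P = D₀(1+g)/(r−g) ⇒ P(r−g) = D₀(1+g) ⇒ g(P+D₀) = P·r − D₀
g = (P·r − D₀)/(P + D₀) = (€108.02×0.134 − €4.25) / (€108.02 + €4.25) = 0.091072

9.11%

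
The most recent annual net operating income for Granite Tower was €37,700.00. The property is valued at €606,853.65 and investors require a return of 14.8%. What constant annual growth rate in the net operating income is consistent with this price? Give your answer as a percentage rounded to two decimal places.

P = D₀(1+g)/(r−g) ⇒ P(r−g) = D₀(1+g) ⇒ g(P+D₀) = P·r − D₀
g = (P·r − D₀)/(P + D₀) = (€606,853.65×0.148 − €37,700.00) / (€606,853.65 + €37,700.00) = 0.080853

8.09%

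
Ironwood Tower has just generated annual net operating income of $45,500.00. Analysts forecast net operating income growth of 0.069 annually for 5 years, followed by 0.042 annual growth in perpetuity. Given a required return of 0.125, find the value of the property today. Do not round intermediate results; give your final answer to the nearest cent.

D_1 = 48639.50000
D_2 = 51995.62550
D_3 = 55583.32366
D_4 = 59418.57299
D_5 = 63518.45453
Terminal value at year 5: TV = D_5×(1+g_2)/(r−g_2) = 66186.22962/0.083 = 797424.45324
P_0 = D_1/(1+r)^1 + D_2/(1+r)^2 + D_3/(1+r)^3 + D_4/(1+r)^4 + D_5/(1+r)^5 + TV/(1+r)^5
    = 43235.11111 + 41082.96336 + 39037.94474 + 37094.72260 + 35248.22974 + 442513.92037 = 638212.89191

$638212.89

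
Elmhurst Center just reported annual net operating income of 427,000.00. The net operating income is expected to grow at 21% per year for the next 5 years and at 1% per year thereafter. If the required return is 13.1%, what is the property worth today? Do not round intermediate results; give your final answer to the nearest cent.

7621783.77

D_1 = 516670.00000
D_2 = 625170.70000
D_3 = 756456.54700
D_4 = 915312.42187
D_5 = 1107528.03046
Terminal value at year 5: TV = D_5×(1+g_2)/(r−g_2) = 1118603.31077/0.121 = 9244655.46089
P_0 = D_1/(1+r)^1 + D_2/(1+r)^2 + D_3/(1+r)^3 + D_4/(1+r)^4 + D_5/(1+r)^5 + TV/(1+r)^5
    = 456825.81786 + 488734.95987 + 522872.94557 + 559395.45901 + 598469.05871 + 4995485.53139 = 7621783.77241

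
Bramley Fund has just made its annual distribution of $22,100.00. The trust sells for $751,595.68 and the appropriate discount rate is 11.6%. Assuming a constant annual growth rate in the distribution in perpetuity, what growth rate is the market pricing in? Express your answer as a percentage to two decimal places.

P = D₀(1+g)/(r−g) ⇒ P(r−g) = D₀(1+g) ⇒ g(P+D₀) = P·r − D₀
g = (P·r − D₀)/(P + D₀) = ($751,595.68×0.116 − $22,100.00) / ($751,595.68 + $22,100.00) = 0.084122

8.41%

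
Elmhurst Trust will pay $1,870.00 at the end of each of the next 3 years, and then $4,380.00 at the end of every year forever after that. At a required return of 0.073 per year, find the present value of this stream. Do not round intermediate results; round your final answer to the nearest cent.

PV of 3-year annuity: $1,870.00 × [1 − (1+0.073)^−3] / 0.073 = 4880.69636
Perpetuity value at year 3: $4,380.00 / 0.073 = 60000.00000
PV of perpetuity: 60000.00000 / (1+0.073)^3 = 48568.20852
Total PV = 4880.69636 + 48568.20852 = 53448.90489

$53448.90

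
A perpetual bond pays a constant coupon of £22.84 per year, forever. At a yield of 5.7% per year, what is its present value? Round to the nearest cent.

£400.70

Level perpetuity: PV = C / r = £22.84 / 0.057 = £400.70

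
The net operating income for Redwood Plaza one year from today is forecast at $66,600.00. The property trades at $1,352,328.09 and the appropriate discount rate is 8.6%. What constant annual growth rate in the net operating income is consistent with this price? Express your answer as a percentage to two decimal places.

P = D₁/(r−g) ⇒ g = r − D₁/P = 0.086 − $66,600.00/$1,352,328.09 = 0.036752

3.68%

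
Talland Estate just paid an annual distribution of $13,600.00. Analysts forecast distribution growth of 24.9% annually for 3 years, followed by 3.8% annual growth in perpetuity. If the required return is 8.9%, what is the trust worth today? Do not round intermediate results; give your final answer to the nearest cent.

$471615.34

D_1 = 16986.40000
D_2 = 21216.01360
D_3 = 26498.80099
Terminal value at year 3: TV = D_3×(1+g_2)/(r−g_2) = 27505.75542/0.051 = 539328.53772
P_0 = D_1/(1+r)^1 + D_2/(1+r)^2 + D_3/(1+r)^3 + TV/(1+r)^3
    = 15598.16345 + 17889.90464 + 20518.35711 + 417608.91533 = 471615.34054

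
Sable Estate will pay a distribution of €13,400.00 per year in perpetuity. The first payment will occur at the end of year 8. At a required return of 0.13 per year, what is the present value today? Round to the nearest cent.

Value at end of year 7: C / r = €13,400.00 / 0.13 = €103,076.9231
Discount to today: PV = €103,076.9231 / (1 + 0.13)^7 = €103,076.9231 / 2.352605 = €43,813.94

€43813.94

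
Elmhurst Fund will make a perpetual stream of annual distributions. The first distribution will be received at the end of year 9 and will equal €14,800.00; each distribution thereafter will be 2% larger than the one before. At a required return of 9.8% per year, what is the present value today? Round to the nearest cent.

€89814.90

Value at end of year 8: C₁ / (r − g) = €14,800.00 / (0.098 − 0.02) = €189,743.5897
Discount to today: PV = €189,743.5897 / (1 + 0.098)^8 = €189,743.5897 / 2.112607 = €89,814.90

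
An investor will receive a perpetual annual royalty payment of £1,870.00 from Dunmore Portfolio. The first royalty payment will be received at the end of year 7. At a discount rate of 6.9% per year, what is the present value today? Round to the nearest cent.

£18160.44

Value at end of year 6: C / r = £1,870.00 / 0.069 = £27,101.4493
Discount to today: PV = £27,101.4493 / (1 + 0.069)^6 = £27,101.4493 / 1.492335 = £18,160.44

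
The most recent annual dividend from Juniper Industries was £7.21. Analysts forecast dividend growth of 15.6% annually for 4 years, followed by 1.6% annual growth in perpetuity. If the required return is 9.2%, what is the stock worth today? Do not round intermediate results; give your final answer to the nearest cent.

£154.37

D_1 = 8.33476
D_2 = 9.63498
D_3 = 11.13804
D_4 = 12.87557
Terminal value at year 4: TV = D_4×(1+g_2)/(r−g_2) = 13.08158/0.076 = 172.12610
P_0 = D_1/(1+r)^1 + D_2/(1+r)^2 + D_3/(1+r)^3 + D_4/(1+r)^4 + TV/(1+r)^4
    = 7.63256 + 8.07989 + 8.55344 + 9.05474 + 121.04759 = 154.36823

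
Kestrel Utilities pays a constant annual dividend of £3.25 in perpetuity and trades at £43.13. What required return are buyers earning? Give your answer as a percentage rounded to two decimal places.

P = C/r ⇒ r = C/P = £3.25/£43.13 = 0.075354

7.54%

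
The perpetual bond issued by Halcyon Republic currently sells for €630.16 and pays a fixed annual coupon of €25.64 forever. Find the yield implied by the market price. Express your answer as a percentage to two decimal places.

4.07%

P = C/r ⇒ r = C/P = €25.64/€630.16 = 0.040688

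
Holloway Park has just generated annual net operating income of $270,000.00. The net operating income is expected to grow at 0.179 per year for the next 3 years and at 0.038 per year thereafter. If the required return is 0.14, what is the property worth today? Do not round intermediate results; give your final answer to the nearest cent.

$3906095.49

D_1 = 318330.00000
D_2 = 375311.07000
D_3 = 442491.75153
Terminal value at year 3: TV = D_3×(1+g_2)/(r−g_2) = 459306.43809/0.102 = 4503004.29498
P_0 = D_1/(1+r)^1 + D_2/(1+r)^2 + D_3/(1+r)^3 + TV/(1+r)^3
    = 279236.84211 + 288789.68144 + 298669.32844 + 3039399.63645 = 3906095.48843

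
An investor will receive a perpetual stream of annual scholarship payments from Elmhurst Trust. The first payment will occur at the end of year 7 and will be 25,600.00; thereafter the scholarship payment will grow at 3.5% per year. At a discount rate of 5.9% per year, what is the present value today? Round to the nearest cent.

Value at end of year 6: C₁ / (r − g) = 25,600.00 / (0.059 − 0.035) = 1,066,666.6667
Discount to today: PV = 1,066,666.6667 / (1 + 0.059)^6 = 1,066,666.6667 / 1.410509 = 756,228.36

756228.36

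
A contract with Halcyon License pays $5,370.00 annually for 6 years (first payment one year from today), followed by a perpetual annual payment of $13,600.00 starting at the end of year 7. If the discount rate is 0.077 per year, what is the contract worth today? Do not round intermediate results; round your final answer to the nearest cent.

$138228.32

PV of 6-year annuity: $5,370.00 × [1 − (1+0.077)^−6] / 0.077 = 25052.42207
Perpetuity value at year 6: $13,600.00 / 0.077 = 176623.37662
PV of perpetuity: 176623.37662 / (1+0.077)^6 = 113175.90173
Total PV = 25052.42207 + 113175.90173 = 138228.32380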